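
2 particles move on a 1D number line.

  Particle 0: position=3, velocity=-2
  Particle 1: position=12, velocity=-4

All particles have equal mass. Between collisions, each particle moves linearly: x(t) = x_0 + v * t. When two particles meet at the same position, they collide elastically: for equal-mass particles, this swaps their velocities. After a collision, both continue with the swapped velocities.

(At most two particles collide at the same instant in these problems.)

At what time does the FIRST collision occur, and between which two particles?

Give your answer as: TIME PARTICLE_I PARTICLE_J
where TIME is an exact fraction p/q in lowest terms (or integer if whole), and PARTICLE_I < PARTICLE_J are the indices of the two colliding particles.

Pair (0,1): pos 3,12 vel -2,-4 -> gap=9, closing at 2/unit, collide at t=9/2
Earliest collision: t=9/2 between 0 and 1

Answer: 9/2 0 1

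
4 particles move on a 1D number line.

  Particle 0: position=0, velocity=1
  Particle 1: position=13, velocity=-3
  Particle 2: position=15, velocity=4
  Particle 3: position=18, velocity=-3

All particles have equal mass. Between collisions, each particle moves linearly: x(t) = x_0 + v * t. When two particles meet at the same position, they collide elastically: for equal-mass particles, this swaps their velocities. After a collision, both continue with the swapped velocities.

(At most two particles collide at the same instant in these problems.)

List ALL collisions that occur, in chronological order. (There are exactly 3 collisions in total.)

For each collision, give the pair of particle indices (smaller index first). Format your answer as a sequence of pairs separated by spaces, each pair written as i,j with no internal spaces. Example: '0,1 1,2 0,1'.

Collision at t=3/7: particles 2 and 3 swap velocities; positions: p0=3/7 p1=82/7 p2=117/7 p3=117/7; velocities now: v0=1 v1=-3 v2=-3 v3=4
Collision at t=13/4: particles 0 and 1 swap velocities; positions: p0=13/4 p1=13/4 p2=33/4 p3=28; velocities now: v0=-3 v1=1 v2=-3 v3=4
Collision at t=9/2: particles 1 and 2 swap velocities; positions: p0=-1/2 p1=9/2 p2=9/2 p3=33; velocities now: v0=-3 v1=-3 v2=1 v3=4

Answer: 2,3 0,1 1,2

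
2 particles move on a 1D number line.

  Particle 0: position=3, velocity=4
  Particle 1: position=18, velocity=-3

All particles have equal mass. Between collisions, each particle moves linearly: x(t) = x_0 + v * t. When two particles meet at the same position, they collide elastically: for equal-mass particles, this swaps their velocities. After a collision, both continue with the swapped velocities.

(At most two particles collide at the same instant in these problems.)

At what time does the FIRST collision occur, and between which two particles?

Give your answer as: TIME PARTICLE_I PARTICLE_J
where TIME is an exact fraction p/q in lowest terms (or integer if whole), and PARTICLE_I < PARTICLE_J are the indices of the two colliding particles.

Answer: 15/7 0 1

Derivation:
Pair (0,1): pos 3,18 vel 4,-3 -> gap=15, closing at 7/unit, collide at t=15/7
Earliest collision: t=15/7 between 0 and 1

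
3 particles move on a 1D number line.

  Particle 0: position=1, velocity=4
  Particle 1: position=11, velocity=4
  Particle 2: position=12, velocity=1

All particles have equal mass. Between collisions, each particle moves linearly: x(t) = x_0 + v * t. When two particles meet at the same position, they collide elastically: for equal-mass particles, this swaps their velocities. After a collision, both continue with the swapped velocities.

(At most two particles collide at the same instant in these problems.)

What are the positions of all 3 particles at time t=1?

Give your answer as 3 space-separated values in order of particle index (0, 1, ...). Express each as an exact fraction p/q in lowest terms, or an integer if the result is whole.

Answer: 5 13 15

Derivation:
Collision at t=1/3: particles 1 and 2 swap velocities; positions: p0=7/3 p1=37/3 p2=37/3; velocities now: v0=4 v1=1 v2=4
Advance to t=1 (no further collisions before then); velocities: v0=4 v1=1 v2=4; positions = 5 13 15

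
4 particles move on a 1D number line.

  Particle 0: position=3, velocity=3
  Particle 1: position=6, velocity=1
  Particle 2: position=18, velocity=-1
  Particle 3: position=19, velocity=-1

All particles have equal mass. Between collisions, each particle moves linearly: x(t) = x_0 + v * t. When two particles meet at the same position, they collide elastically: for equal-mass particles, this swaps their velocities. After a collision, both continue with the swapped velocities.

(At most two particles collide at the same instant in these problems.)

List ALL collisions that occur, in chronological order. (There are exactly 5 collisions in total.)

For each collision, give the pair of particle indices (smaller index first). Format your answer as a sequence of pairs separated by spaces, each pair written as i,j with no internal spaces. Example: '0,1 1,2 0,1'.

Answer: 0,1 1,2 2,3 0,1 1,2

Derivation:
Collision at t=3/2: particles 0 and 1 swap velocities; positions: p0=15/2 p1=15/2 p2=33/2 p3=35/2; velocities now: v0=1 v1=3 v2=-1 v3=-1
Collision at t=15/4: particles 1 and 2 swap velocities; positions: p0=39/4 p1=57/4 p2=57/4 p3=61/4; velocities now: v0=1 v1=-1 v2=3 v3=-1
Collision at t=4: particles 2 and 3 swap velocities; positions: p0=10 p1=14 p2=15 p3=15; velocities now: v0=1 v1=-1 v2=-1 v3=3
Collision at t=6: particles 0 and 1 swap velocities; positions: p0=12 p1=12 p2=13 p3=21; velocities now: v0=-1 v1=1 v2=-1 v3=3
Collision at t=13/2: particles 1 and 2 swap velocities; positions: p0=23/2 p1=25/2 p2=25/2 p3=45/2; velocities now: v0=-1 v1=-1 v2=1 v3=3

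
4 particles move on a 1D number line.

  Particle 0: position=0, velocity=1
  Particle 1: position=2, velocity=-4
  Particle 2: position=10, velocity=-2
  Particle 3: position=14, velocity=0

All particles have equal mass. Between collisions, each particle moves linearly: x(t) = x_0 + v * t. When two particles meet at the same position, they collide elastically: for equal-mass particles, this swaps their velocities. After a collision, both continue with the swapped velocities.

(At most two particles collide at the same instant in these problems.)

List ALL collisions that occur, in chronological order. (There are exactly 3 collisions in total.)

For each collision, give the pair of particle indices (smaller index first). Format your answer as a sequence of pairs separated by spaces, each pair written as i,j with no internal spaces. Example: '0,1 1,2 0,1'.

Collision at t=2/5: particles 0 and 1 swap velocities; positions: p0=2/5 p1=2/5 p2=46/5 p3=14; velocities now: v0=-4 v1=1 v2=-2 v3=0
Collision at t=10/3: particles 1 and 2 swap velocities; positions: p0=-34/3 p1=10/3 p2=10/3 p3=14; velocities now: v0=-4 v1=-2 v2=1 v3=0
Collision at t=14: particles 2 and 3 swap velocities; positions: p0=-54 p1=-18 p2=14 p3=14; velocities now: v0=-4 v1=-2 v2=0 v3=1

Answer: 0,1 1,2 2,3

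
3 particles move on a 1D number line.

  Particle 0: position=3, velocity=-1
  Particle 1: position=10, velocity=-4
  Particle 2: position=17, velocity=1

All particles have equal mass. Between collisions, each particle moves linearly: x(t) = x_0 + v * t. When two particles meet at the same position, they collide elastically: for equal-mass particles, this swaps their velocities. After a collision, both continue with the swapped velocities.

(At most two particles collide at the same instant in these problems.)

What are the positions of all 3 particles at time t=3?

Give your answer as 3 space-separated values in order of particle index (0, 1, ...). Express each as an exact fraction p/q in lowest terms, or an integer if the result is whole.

Collision at t=7/3: particles 0 and 1 swap velocities; positions: p0=2/3 p1=2/3 p2=58/3; velocities now: v0=-4 v1=-1 v2=1
Advance to t=3 (no further collisions before then); velocities: v0=-4 v1=-1 v2=1; positions = -2 0 20

Answer: -2 0 20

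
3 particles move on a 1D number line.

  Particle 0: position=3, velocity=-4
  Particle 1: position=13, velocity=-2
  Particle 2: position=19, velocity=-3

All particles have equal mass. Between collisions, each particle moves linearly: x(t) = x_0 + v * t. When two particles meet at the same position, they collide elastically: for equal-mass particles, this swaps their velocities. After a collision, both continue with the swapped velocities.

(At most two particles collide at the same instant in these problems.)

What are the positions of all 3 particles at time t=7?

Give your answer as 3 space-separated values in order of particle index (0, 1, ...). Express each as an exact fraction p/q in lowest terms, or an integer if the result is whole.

Collision at t=6: particles 1 and 2 swap velocities; positions: p0=-21 p1=1 p2=1; velocities now: v0=-4 v1=-3 v2=-2
Advance to t=7 (no further collisions before then); velocities: v0=-4 v1=-3 v2=-2; positions = -25 -2 -1

Answer: -25 -2 -1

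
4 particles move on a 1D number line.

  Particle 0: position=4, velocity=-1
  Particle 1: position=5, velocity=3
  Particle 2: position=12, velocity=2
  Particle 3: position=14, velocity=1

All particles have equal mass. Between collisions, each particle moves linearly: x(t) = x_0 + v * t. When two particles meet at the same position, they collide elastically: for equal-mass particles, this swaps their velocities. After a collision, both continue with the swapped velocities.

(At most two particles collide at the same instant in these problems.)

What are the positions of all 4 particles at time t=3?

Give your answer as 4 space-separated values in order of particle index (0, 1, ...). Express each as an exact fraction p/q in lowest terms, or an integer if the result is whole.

Collision at t=2: particles 2 and 3 swap velocities; positions: p0=2 p1=11 p2=16 p3=16; velocities now: v0=-1 v1=3 v2=1 v3=2
Advance to t=3 (no further collisions before then); velocities: v0=-1 v1=3 v2=1 v3=2; positions = 1 14 17 18

Answer: 1 14 17 18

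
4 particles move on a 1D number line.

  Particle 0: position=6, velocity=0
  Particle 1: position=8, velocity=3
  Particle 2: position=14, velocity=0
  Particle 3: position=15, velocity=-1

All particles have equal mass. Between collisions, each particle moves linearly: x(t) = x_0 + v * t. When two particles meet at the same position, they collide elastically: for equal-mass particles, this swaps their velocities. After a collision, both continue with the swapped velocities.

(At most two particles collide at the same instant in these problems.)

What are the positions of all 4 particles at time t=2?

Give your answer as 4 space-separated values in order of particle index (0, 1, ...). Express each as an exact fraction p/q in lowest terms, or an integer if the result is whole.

Answer: 6 13 14 14

Derivation:
Collision at t=1: particles 2 and 3 swap velocities; positions: p0=6 p1=11 p2=14 p3=14; velocities now: v0=0 v1=3 v2=-1 v3=0
Collision at t=7/4: particles 1 and 2 swap velocities; positions: p0=6 p1=53/4 p2=53/4 p3=14; velocities now: v0=0 v1=-1 v2=3 v3=0
Collision at t=2: particles 2 and 3 swap velocities; positions: p0=6 p1=13 p2=14 p3=14; velocities now: v0=0 v1=-1 v2=0 v3=3
Advance to t=2 (no further collisions before then); velocities: v0=0 v1=-1 v2=0 v3=3; positions = 6 13 14 14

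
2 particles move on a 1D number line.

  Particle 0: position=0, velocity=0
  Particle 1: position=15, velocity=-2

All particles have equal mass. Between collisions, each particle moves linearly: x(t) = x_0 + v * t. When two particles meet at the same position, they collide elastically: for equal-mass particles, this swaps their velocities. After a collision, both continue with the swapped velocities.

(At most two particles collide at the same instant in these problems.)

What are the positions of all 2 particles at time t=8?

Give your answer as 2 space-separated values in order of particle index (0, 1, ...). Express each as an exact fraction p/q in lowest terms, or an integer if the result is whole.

Collision at t=15/2: particles 0 and 1 swap velocities; positions: p0=0 p1=0; velocities now: v0=-2 v1=0
Advance to t=8 (no further collisions before then); velocities: v0=-2 v1=0; positions = -1 0

Answer: -1 0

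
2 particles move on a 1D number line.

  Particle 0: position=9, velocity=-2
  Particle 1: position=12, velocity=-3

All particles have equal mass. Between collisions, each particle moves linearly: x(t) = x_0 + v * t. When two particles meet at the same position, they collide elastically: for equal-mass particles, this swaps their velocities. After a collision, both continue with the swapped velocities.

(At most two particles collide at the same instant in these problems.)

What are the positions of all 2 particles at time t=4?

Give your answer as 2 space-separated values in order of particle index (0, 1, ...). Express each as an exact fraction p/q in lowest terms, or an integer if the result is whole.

Collision at t=3: particles 0 and 1 swap velocities; positions: p0=3 p1=3; velocities now: v0=-3 v1=-2
Advance to t=4 (no further collisions before then); velocities: v0=-3 v1=-2; positions = 0 1

Answer: 0 1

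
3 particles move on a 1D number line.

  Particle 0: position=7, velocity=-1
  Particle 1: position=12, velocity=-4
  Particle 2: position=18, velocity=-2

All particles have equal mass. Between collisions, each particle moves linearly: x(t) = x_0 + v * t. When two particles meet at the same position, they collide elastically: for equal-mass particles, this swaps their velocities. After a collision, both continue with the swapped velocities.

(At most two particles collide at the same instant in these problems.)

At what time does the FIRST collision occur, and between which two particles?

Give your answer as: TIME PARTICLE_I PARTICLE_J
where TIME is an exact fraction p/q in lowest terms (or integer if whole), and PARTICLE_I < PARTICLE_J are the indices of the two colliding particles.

Answer: 5/3 0 1

Derivation:
Pair (0,1): pos 7,12 vel -1,-4 -> gap=5, closing at 3/unit, collide at t=5/3
Pair (1,2): pos 12,18 vel -4,-2 -> not approaching (rel speed -2 <= 0)
Earliest collision: t=5/3 between 0 and 1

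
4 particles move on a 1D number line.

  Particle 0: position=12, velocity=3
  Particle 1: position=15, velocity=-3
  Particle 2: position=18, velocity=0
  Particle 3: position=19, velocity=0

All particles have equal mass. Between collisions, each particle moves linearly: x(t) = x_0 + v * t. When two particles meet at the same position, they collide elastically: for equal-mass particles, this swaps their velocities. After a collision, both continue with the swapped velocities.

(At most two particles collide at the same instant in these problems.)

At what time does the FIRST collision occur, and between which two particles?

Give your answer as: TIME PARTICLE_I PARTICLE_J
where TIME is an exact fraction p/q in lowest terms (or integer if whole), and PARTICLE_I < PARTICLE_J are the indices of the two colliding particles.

Answer: 1/2 0 1

Derivation:
Pair (0,1): pos 12,15 vel 3,-3 -> gap=3, closing at 6/unit, collide at t=1/2
Pair (1,2): pos 15,18 vel -3,0 -> not approaching (rel speed -3 <= 0)
Pair (2,3): pos 18,19 vel 0,0 -> not approaching (rel speed 0 <= 0)
Earliest collision: t=1/2 between 0 and 1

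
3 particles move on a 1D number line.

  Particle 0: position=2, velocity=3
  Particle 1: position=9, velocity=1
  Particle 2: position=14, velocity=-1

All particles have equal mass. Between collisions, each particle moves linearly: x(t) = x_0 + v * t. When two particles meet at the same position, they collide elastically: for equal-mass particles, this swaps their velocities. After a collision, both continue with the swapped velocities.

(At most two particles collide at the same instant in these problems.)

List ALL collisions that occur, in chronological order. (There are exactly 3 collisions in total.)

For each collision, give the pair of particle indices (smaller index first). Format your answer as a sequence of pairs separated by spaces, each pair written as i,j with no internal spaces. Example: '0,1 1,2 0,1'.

Collision at t=5/2: particles 1 and 2 swap velocities; positions: p0=19/2 p1=23/2 p2=23/2; velocities now: v0=3 v1=-1 v2=1
Collision at t=3: particles 0 and 1 swap velocities; positions: p0=11 p1=11 p2=12; velocities now: v0=-1 v1=3 v2=1
Collision at t=7/2: particles 1 and 2 swap velocities; positions: p0=21/2 p1=25/2 p2=25/2; velocities now: v0=-1 v1=1 v2=3

Answer: 1,2 0,1 1,2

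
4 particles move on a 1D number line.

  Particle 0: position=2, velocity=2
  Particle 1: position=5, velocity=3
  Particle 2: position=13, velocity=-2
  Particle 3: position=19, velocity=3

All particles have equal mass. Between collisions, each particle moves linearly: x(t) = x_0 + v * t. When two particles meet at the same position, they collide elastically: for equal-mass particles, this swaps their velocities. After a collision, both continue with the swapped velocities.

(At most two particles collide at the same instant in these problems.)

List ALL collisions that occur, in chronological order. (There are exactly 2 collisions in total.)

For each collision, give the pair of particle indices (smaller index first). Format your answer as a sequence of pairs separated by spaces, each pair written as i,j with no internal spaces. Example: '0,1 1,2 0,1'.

Collision at t=8/5: particles 1 and 2 swap velocities; positions: p0=26/5 p1=49/5 p2=49/5 p3=119/5; velocities now: v0=2 v1=-2 v2=3 v3=3
Collision at t=11/4: particles 0 and 1 swap velocities; positions: p0=15/2 p1=15/2 p2=53/4 p3=109/4; velocities now: v0=-2 v1=2 v2=3 v3=3

Answer: 1,2 0,1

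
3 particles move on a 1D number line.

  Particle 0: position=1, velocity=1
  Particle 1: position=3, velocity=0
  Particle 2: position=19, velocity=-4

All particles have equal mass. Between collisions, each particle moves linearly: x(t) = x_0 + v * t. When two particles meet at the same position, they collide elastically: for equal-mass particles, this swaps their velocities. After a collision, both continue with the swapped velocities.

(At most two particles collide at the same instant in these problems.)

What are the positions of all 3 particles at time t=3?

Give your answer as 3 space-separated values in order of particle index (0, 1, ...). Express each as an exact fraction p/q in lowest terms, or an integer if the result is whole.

Answer: 3 4 7

Derivation:
Collision at t=2: particles 0 and 1 swap velocities; positions: p0=3 p1=3 p2=11; velocities now: v0=0 v1=1 v2=-4
Advance to t=3 (no further collisions before then); velocities: v0=0 v1=1 v2=-4; positions = 3 4 7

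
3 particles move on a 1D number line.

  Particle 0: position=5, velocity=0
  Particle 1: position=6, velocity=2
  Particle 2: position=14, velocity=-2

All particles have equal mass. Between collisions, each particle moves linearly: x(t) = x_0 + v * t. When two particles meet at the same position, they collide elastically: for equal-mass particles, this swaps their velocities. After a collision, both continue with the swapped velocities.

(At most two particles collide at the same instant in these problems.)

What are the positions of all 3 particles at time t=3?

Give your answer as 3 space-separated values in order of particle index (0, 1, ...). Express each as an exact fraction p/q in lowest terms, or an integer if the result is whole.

Collision at t=2: particles 1 and 2 swap velocities; positions: p0=5 p1=10 p2=10; velocities now: v0=0 v1=-2 v2=2
Advance to t=3 (no further collisions before then); velocities: v0=0 v1=-2 v2=2; positions = 5 8 12

Answer: 5 8 12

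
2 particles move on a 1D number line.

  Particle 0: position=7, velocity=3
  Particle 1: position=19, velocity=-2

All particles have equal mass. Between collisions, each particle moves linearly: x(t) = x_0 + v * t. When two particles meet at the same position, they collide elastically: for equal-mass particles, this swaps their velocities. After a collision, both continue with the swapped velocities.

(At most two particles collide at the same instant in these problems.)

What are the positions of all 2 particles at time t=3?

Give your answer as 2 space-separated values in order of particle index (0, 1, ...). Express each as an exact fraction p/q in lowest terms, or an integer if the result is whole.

Answer: 13 16

Derivation:
Collision at t=12/5: particles 0 and 1 swap velocities; positions: p0=71/5 p1=71/5; velocities now: v0=-2 v1=3
Advance to t=3 (no further collisions before then); velocities: v0=-2 v1=3; positions = 13 16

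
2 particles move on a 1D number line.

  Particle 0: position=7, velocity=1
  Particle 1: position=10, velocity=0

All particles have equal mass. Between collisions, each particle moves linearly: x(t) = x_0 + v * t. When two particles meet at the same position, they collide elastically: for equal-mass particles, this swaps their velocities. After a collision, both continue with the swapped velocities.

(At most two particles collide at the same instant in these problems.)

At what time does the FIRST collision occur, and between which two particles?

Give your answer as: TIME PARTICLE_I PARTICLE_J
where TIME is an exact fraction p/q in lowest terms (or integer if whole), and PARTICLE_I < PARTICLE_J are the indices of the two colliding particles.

Pair (0,1): pos 7,10 vel 1,0 -> gap=3, closing at 1/unit, collide at t=3
Earliest collision: t=3 between 0 and 1

Answer: 3 0 1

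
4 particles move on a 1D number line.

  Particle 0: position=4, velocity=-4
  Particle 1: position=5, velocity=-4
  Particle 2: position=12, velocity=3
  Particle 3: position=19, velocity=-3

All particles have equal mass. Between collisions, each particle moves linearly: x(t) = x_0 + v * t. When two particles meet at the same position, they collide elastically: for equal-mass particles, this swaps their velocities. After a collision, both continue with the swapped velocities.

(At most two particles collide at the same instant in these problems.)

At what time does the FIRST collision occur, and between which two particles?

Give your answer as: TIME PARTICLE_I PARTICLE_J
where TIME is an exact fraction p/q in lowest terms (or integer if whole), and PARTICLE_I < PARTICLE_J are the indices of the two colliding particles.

Answer: 7/6 2 3

Derivation:
Pair (0,1): pos 4,5 vel -4,-4 -> not approaching (rel speed 0 <= 0)
Pair (1,2): pos 5,12 vel -4,3 -> not approaching (rel speed -7 <= 0)
Pair (2,3): pos 12,19 vel 3,-3 -> gap=7, closing at 6/unit, collide at t=7/6
Earliest collision: t=7/6 between 2 and 3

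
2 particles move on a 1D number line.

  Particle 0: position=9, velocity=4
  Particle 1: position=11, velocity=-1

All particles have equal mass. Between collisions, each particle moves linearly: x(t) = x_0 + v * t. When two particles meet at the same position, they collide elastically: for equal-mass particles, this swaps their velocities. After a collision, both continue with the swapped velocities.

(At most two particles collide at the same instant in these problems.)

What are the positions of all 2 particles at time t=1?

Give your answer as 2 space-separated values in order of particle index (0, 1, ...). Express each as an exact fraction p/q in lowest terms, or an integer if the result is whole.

Collision at t=2/5: particles 0 and 1 swap velocities; positions: p0=53/5 p1=53/5; velocities now: v0=-1 v1=4
Advance to t=1 (no further collisions before then); velocities: v0=-1 v1=4; positions = 10 13

Answer: 10 13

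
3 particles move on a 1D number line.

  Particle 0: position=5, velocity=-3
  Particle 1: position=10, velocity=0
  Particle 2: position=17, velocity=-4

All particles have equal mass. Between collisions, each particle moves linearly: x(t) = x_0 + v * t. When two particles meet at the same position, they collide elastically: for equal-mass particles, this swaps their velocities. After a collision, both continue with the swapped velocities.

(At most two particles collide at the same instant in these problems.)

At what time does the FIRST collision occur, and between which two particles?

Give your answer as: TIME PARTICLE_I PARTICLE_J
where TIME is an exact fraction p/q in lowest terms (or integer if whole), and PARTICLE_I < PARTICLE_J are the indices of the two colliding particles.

Pair (0,1): pos 5,10 vel -3,0 -> not approaching (rel speed -3 <= 0)
Pair (1,2): pos 10,17 vel 0,-4 -> gap=7, closing at 4/unit, collide at t=7/4
Earliest collision: t=7/4 between 1 and 2

Answer: 7/4 1 2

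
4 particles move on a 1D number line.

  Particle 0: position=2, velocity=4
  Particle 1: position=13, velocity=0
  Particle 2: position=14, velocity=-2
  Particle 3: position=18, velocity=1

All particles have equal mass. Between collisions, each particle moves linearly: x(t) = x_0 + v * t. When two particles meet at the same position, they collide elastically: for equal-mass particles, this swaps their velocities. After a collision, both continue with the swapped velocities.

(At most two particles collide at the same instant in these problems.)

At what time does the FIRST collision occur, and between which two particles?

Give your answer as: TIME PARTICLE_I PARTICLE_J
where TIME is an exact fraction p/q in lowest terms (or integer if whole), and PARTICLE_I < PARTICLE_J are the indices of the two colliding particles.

Answer: 1/2 1 2

Derivation:
Pair (0,1): pos 2,13 vel 4,0 -> gap=11, closing at 4/unit, collide at t=11/4
Pair (1,2): pos 13,14 vel 0,-2 -> gap=1, closing at 2/unit, collide at t=1/2
Pair (2,3): pos 14,18 vel -2,1 -> not approaching (rel speed -3 <= 0)
Earliest collision: t=1/2 between 1 and 2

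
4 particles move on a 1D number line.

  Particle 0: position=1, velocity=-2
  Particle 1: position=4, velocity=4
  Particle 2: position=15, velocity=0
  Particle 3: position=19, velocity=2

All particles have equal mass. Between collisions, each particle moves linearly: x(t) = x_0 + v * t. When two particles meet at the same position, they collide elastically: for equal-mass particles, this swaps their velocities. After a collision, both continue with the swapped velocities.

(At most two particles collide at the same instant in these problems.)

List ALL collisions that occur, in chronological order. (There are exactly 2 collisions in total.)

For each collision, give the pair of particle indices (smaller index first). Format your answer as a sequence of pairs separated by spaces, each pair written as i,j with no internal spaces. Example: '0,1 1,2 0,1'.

Answer: 1,2 2,3

Derivation:
Collision at t=11/4: particles 1 and 2 swap velocities; positions: p0=-9/2 p1=15 p2=15 p3=49/2; velocities now: v0=-2 v1=0 v2=4 v3=2
Collision at t=15/2: particles 2 and 3 swap velocities; positions: p0=-14 p1=15 p2=34 p3=34; velocities now: v0=-2 v1=0 v2=2 v3=4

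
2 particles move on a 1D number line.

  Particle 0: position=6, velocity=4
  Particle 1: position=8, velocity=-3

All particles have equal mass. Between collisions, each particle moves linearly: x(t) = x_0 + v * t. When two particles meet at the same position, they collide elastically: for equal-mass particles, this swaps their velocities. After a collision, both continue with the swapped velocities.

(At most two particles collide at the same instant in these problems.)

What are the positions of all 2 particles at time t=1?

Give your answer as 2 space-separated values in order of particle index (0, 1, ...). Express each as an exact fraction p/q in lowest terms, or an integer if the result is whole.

Collision at t=2/7: particles 0 and 1 swap velocities; positions: p0=50/7 p1=50/7; velocities now: v0=-3 v1=4
Advance to t=1 (no further collisions before then); velocities: v0=-3 v1=4; positions = 5 10

Answer: 5 10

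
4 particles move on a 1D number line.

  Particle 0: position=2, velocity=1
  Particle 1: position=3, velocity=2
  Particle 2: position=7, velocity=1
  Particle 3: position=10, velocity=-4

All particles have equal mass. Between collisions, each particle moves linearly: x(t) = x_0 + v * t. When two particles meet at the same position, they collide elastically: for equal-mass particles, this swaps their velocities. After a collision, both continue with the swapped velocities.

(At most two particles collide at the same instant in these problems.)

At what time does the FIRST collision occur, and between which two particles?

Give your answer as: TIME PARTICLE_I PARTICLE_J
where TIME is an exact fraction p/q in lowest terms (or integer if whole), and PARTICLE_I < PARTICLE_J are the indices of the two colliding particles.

Answer: 3/5 2 3

Derivation:
Pair (0,1): pos 2,3 vel 1,2 -> not approaching (rel speed -1 <= 0)
Pair (1,2): pos 3,7 vel 2,1 -> gap=4, closing at 1/unit, collide at t=4
Pair (2,3): pos 7,10 vel 1,-4 -> gap=3, closing at 5/unit, collide at t=3/5
Earliest collision: t=3/5 between 2 and 3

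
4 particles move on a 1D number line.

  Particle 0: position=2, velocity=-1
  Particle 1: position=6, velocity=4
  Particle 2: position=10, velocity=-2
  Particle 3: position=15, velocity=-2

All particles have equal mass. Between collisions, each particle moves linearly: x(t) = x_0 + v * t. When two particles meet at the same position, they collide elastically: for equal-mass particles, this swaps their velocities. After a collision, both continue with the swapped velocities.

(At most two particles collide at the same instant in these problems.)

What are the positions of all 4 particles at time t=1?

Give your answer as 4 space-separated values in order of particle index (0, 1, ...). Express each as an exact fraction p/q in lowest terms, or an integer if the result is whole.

Collision at t=2/3: particles 1 and 2 swap velocities; positions: p0=4/3 p1=26/3 p2=26/3 p3=41/3; velocities now: v0=-1 v1=-2 v2=4 v3=-2
Advance to t=1 (no further collisions before then); velocities: v0=-1 v1=-2 v2=4 v3=-2; positions = 1 8 10 13

Answer: 1 8 10 13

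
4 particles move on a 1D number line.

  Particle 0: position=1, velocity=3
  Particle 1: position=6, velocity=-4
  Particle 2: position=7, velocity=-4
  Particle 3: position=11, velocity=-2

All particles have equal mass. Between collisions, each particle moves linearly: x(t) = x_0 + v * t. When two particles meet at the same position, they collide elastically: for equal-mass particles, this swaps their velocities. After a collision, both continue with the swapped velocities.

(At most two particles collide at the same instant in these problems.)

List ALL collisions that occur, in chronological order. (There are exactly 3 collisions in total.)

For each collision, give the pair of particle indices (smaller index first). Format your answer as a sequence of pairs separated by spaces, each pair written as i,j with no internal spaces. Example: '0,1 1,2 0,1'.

Answer: 0,1 1,2 2,3

Derivation:
Collision at t=5/7: particles 0 and 1 swap velocities; positions: p0=22/7 p1=22/7 p2=29/7 p3=67/7; velocities now: v0=-4 v1=3 v2=-4 v3=-2
Collision at t=6/7: particles 1 and 2 swap velocities; positions: p0=18/7 p1=25/7 p2=25/7 p3=65/7; velocities now: v0=-4 v1=-4 v2=3 v3=-2
Collision at t=2: particles 2 and 3 swap velocities; positions: p0=-2 p1=-1 p2=7 p3=7; velocities now: v0=-4 v1=-4 v2=-2 v3=3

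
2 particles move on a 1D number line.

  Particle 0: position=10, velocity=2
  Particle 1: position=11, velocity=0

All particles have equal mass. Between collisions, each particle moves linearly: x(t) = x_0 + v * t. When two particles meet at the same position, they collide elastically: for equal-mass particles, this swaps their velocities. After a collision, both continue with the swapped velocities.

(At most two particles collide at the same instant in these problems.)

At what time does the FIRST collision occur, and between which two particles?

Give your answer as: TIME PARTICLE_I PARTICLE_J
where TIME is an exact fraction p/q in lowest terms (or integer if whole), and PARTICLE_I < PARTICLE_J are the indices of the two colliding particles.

Pair (0,1): pos 10,11 vel 2,0 -> gap=1, closing at 2/unit, collide at t=1/2
Earliest collision: t=1/2 between 0 and 1

Answer: 1/2 0 1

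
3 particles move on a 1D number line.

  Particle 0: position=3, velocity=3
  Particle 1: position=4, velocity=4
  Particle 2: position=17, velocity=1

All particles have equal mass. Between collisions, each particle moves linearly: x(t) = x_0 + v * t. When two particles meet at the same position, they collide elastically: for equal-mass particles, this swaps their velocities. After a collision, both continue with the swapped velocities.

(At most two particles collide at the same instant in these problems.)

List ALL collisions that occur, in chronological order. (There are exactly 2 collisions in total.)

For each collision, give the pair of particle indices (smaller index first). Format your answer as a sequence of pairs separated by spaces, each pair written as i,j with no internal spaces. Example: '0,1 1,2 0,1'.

Answer: 1,2 0,1

Derivation:
Collision at t=13/3: particles 1 and 2 swap velocities; positions: p0=16 p1=64/3 p2=64/3; velocities now: v0=3 v1=1 v2=4
Collision at t=7: particles 0 and 1 swap velocities; positions: p0=24 p1=24 p2=32; velocities now: v0=1 v1=3 v2=4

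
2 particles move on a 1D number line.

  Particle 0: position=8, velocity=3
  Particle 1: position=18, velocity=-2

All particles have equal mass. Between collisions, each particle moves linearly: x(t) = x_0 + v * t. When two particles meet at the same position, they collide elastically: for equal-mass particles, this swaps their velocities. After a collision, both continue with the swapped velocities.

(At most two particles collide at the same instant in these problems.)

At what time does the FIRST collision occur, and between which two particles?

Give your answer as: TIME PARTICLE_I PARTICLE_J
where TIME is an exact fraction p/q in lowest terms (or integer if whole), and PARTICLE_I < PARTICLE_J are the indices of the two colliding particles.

Pair (0,1): pos 8,18 vel 3,-2 -> gap=10, closing at 5/unit, collide at t=2
Earliest collision: t=2 between 0 and 1

Answer: 2 0 1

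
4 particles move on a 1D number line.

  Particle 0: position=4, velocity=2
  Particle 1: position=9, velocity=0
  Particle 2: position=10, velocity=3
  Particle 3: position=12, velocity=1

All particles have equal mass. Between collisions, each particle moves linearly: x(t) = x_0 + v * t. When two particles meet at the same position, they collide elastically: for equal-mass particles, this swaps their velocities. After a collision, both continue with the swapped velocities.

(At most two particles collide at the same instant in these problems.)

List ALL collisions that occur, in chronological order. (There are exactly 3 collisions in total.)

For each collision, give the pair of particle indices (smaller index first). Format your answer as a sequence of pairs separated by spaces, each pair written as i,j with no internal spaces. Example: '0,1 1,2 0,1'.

Answer: 2,3 0,1 1,2

Derivation:
Collision at t=1: particles 2 and 3 swap velocities; positions: p0=6 p1=9 p2=13 p3=13; velocities now: v0=2 v1=0 v2=1 v3=3
Collision at t=5/2: particles 0 and 1 swap velocities; positions: p0=9 p1=9 p2=29/2 p3=35/2; velocities now: v0=0 v1=2 v2=1 v3=3
Collision at t=8: particles 1 and 2 swap velocities; positions: p0=9 p1=20 p2=20 p3=34; velocities now: v0=0 v1=1 v2=2 v3=3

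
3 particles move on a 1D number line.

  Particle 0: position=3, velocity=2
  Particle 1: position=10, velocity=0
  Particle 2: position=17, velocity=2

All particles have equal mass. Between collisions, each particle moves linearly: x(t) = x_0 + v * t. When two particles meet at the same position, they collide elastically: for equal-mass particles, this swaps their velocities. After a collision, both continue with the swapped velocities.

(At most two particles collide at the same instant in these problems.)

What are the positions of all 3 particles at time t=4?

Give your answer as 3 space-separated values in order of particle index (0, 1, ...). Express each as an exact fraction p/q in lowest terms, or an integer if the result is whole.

Collision at t=7/2: particles 0 and 1 swap velocities; positions: p0=10 p1=10 p2=24; velocities now: v0=0 v1=2 v2=2
Advance to t=4 (no further collisions before then); velocities: v0=0 v1=2 v2=2; positions = 10 11 25

Answer: 10 11 25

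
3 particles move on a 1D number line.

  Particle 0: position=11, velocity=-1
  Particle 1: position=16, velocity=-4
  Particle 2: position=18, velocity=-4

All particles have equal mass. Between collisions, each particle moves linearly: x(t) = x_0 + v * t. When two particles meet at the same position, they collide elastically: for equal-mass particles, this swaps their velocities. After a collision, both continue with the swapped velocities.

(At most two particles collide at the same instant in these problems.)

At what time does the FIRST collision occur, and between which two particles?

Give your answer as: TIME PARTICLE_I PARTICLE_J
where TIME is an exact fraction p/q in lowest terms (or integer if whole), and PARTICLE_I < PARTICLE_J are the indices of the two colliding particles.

Pair (0,1): pos 11,16 vel -1,-4 -> gap=5, closing at 3/unit, collide at t=5/3
Pair (1,2): pos 16,18 vel -4,-4 -> not approaching (rel speed 0 <= 0)
Earliest collision: t=5/3 between 0 and 1

Answer: 5/3 0 1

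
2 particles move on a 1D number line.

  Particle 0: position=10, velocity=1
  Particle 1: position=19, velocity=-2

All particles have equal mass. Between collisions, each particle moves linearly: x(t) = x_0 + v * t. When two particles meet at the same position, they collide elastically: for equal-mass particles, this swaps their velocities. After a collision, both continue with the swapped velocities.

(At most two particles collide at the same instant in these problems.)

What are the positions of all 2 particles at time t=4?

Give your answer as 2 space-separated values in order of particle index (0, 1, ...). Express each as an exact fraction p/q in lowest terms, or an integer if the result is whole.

Collision at t=3: particles 0 and 1 swap velocities; positions: p0=13 p1=13; velocities now: v0=-2 v1=1
Advance to t=4 (no further collisions before then); velocities: v0=-2 v1=1; positions = 11 14

Answer: 11 14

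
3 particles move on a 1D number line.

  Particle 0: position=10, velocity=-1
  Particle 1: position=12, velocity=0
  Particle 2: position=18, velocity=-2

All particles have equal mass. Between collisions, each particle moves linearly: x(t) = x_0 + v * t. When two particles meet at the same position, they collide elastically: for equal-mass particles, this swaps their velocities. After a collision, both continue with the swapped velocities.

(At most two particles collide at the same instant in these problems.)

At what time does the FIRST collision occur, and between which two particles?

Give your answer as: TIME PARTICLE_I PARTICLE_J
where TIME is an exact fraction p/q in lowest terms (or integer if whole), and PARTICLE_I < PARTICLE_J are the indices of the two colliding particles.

Answer: 3 1 2

Derivation:
Pair (0,1): pos 10,12 vel -1,0 -> not approaching (rel speed -1 <= 0)
Pair (1,2): pos 12,18 vel 0,-2 -> gap=6, closing at 2/unit, collide at t=3
Earliest collision: t=3 between 1 and 2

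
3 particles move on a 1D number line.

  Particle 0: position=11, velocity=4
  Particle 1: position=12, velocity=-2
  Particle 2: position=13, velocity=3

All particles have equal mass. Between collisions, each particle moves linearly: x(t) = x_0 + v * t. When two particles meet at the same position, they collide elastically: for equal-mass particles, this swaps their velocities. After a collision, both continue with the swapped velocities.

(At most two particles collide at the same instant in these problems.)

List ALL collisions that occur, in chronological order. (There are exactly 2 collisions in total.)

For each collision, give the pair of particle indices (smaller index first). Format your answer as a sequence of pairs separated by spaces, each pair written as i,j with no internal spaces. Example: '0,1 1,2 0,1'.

Answer: 0,1 1,2

Derivation:
Collision at t=1/6: particles 0 and 1 swap velocities; positions: p0=35/3 p1=35/3 p2=27/2; velocities now: v0=-2 v1=4 v2=3
Collision at t=2: particles 1 and 2 swap velocities; positions: p0=8 p1=19 p2=19; velocities now: v0=-2 v1=3 v2=4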